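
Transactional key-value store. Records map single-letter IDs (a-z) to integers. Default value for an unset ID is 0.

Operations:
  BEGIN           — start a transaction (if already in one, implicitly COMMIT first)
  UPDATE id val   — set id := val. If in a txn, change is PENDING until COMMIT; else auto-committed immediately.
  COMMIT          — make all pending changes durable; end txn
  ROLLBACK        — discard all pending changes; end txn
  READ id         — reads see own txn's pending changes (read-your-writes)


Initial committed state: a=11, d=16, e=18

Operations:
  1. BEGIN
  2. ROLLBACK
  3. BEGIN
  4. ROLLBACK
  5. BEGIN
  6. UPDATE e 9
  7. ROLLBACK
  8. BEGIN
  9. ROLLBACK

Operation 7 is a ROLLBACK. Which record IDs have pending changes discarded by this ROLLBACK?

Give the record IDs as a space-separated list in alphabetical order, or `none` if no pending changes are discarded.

Answer: e

Derivation:
Initial committed: {a=11, d=16, e=18}
Op 1: BEGIN: in_txn=True, pending={}
Op 2: ROLLBACK: discarded pending []; in_txn=False
Op 3: BEGIN: in_txn=True, pending={}
Op 4: ROLLBACK: discarded pending []; in_txn=False
Op 5: BEGIN: in_txn=True, pending={}
Op 6: UPDATE e=9 (pending; pending now {e=9})
Op 7: ROLLBACK: discarded pending ['e']; in_txn=False
Op 8: BEGIN: in_txn=True, pending={}
Op 9: ROLLBACK: discarded pending []; in_txn=False
ROLLBACK at op 7 discards: ['e']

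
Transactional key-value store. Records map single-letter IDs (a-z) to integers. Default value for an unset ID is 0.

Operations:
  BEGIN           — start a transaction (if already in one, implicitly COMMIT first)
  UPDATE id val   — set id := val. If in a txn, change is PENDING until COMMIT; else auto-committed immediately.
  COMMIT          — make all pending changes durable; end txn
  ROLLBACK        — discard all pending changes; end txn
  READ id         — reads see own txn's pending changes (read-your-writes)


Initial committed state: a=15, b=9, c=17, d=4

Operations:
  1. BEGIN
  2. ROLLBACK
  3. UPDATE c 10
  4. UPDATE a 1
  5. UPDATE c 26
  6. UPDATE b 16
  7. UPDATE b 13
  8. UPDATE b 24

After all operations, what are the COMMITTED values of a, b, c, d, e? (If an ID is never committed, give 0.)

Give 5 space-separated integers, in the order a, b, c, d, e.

Initial committed: {a=15, b=9, c=17, d=4}
Op 1: BEGIN: in_txn=True, pending={}
Op 2: ROLLBACK: discarded pending []; in_txn=False
Op 3: UPDATE c=10 (auto-commit; committed c=10)
Op 4: UPDATE a=1 (auto-commit; committed a=1)
Op 5: UPDATE c=26 (auto-commit; committed c=26)
Op 6: UPDATE b=16 (auto-commit; committed b=16)
Op 7: UPDATE b=13 (auto-commit; committed b=13)
Op 8: UPDATE b=24 (auto-commit; committed b=24)
Final committed: {a=1, b=24, c=26, d=4}

Answer: 1 24 26 4 0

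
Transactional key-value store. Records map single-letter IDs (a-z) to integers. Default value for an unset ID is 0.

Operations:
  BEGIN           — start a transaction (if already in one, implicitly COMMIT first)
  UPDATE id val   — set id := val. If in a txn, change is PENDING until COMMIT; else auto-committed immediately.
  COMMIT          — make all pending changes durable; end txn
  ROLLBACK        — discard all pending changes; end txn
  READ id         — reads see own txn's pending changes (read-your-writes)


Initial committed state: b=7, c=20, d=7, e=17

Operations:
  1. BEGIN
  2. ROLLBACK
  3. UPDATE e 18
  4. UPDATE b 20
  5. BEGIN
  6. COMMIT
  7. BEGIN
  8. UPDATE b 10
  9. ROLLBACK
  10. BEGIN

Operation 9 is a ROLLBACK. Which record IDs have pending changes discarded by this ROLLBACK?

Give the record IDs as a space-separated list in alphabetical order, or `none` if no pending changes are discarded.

Answer: b

Derivation:
Initial committed: {b=7, c=20, d=7, e=17}
Op 1: BEGIN: in_txn=True, pending={}
Op 2: ROLLBACK: discarded pending []; in_txn=False
Op 3: UPDATE e=18 (auto-commit; committed e=18)
Op 4: UPDATE b=20 (auto-commit; committed b=20)
Op 5: BEGIN: in_txn=True, pending={}
Op 6: COMMIT: merged [] into committed; committed now {b=20, c=20, d=7, e=18}
Op 7: BEGIN: in_txn=True, pending={}
Op 8: UPDATE b=10 (pending; pending now {b=10})
Op 9: ROLLBACK: discarded pending ['b']; in_txn=False
Op 10: BEGIN: in_txn=True, pending={}
ROLLBACK at op 9 discards: ['b']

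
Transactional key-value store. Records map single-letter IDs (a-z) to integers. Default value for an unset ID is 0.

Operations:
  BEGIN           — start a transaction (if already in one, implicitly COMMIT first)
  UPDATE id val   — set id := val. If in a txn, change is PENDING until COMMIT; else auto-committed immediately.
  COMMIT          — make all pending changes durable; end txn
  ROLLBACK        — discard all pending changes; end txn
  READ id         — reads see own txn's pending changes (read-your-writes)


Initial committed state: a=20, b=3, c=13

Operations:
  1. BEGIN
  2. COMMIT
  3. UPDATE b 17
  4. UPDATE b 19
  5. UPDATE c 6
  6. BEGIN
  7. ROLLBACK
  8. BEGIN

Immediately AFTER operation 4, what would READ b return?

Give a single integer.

Initial committed: {a=20, b=3, c=13}
Op 1: BEGIN: in_txn=True, pending={}
Op 2: COMMIT: merged [] into committed; committed now {a=20, b=3, c=13}
Op 3: UPDATE b=17 (auto-commit; committed b=17)
Op 4: UPDATE b=19 (auto-commit; committed b=19)
After op 4: visible(b) = 19 (pending={}, committed={a=20, b=19, c=13})

Answer: 19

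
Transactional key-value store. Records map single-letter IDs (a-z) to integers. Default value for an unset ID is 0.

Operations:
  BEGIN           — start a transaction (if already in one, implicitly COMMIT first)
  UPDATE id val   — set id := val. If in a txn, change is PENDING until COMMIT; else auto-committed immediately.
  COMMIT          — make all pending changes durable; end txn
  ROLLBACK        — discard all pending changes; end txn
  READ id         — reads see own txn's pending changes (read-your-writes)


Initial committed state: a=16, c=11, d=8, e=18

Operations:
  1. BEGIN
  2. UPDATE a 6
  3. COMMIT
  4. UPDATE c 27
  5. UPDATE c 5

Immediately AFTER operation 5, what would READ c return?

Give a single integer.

Initial committed: {a=16, c=11, d=8, e=18}
Op 1: BEGIN: in_txn=True, pending={}
Op 2: UPDATE a=6 (pending; pending now {a=6})
Op 3: COMMIT: merged ['a'] into committed; committed now {a=6, c=11, d=8, e=18}
Op 4: UPDATE c=27 (auto-commit; committed c=27)
Op 5: UPDATE c=5 (auto-commit; committed c=5)
After op 5: visible(c) = 5 (pending={}, committed={a=6, c=5, d=8, e=18})

Answer: 5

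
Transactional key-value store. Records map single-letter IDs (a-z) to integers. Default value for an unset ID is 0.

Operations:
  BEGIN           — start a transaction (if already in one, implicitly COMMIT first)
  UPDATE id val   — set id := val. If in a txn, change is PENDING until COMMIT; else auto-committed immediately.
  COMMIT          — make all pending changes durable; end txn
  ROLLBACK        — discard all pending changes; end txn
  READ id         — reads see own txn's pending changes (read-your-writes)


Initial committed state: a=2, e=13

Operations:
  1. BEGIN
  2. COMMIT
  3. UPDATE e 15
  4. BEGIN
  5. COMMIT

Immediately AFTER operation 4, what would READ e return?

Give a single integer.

Initial committed: {a=2, e=13}
Op 1: BEGIN: in_txn=True, pending={}
Op 2: COMMIT: merged [] into committed; committed now {a=2, e=13}
Op 3: UPDATE e=15 (auto-commit; committed e=15)
Op 4: BEGIN: in_txn=True, pending={}
After op 4: visible(e) = 15 (pending={}, committed={a=2, e=15})

Answer: 15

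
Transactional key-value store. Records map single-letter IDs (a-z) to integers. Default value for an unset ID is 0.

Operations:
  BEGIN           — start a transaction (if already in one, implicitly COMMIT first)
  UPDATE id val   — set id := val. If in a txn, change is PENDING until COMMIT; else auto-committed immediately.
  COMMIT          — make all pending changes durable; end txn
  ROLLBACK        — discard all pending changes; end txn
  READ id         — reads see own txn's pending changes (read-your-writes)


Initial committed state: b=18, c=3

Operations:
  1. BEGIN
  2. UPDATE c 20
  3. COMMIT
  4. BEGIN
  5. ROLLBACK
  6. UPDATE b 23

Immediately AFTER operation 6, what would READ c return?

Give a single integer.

Initial committed: {b=18, c=3}
Op 1: BEGIN: in_txn=True, pending={}
Op 2: UPDATE c=20 (pending; pending now {c=20})
Op 3: COMMIT: merged ['c'] into committed; committed now {b=18, c=20}
Op 4: BEGIN: in_txn=True, pending={}
Op 5: ROLLBACK: discarded pending []; in_txn=False
Op 6: UPDATE b=23 (auto-commit; committed b=23)
After op 6: visible(c) = 20 (pending={}, committed={b=23, c=20})

Answer: 20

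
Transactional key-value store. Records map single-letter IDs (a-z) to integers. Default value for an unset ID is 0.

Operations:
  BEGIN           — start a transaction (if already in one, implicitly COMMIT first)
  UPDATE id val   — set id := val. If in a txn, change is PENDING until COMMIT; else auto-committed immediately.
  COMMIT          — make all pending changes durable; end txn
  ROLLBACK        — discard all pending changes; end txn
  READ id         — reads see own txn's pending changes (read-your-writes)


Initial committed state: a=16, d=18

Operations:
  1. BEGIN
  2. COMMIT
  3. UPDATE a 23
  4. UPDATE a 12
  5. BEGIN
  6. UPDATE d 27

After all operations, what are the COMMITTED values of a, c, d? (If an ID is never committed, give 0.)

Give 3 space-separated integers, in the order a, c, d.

Answer: 12 0 18

Derivation:
Initial committed: {a=16, d=18}
Op 1: BEGIN: in_txn=True, pending={}
Op 2: COMMIT: merged [] into committed; committed now {a=16, d=18}
Op 3: UPDATE a=23 (auto-commit; committed a=23)
Op 4: UPDATE a=12 (auto-commit; committed a=12)
Op 5: BEGIN: in_txn=True, pending={}
Op 6: UPDATE d=27 (pending; pending now {d=27})
Final committed: {a=12, d=18}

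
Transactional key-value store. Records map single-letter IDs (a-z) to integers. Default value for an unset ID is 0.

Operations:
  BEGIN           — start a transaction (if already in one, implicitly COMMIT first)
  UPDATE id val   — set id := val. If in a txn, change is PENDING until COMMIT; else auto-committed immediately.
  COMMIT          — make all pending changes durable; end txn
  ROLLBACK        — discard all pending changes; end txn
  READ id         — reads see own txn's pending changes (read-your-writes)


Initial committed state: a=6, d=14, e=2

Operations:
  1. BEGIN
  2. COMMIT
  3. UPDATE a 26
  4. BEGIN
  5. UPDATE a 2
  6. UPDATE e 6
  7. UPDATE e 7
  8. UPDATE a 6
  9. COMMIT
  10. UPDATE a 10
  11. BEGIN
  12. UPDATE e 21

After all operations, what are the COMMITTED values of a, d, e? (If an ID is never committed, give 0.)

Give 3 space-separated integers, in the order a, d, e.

Initial committed: {a=6, d=14, e=2}
Op 1: BEGIN: in_txn=True, pending={}
Op 2: COMMIT: merged [] into committed; committed now {a=6, d=14, e=2}
Op 3: UPDATE a=26 (auto-commit; committed a=26)
Op 4: BEGIN: in_txn=True, pending={}
Op 5: UPDATE a=2 (pending; pending now {a=2})
Op 6: UPDATE e=6 (pending; pending now {a=2, e=6})
Op 7: UPDATE e=7 (pending; pending now {a=2, e=7})
Op 8: UPDATE a=6 (pending; pending now {a=6, e=7})
Op 9: COMMIT: merged ['a', 'e'] into committed; committed now {a=6, d=14, e=7}
Op 10: UPDATE a=10 (auto-commit; committed a=10)
Op 11: BEGIN: in_txn=True, pending={}
Op 12: UPDATE e=21 (pending; pending now {e=21})
Final committed: {a=10, d=14, e=7}

Answer: 10 14 7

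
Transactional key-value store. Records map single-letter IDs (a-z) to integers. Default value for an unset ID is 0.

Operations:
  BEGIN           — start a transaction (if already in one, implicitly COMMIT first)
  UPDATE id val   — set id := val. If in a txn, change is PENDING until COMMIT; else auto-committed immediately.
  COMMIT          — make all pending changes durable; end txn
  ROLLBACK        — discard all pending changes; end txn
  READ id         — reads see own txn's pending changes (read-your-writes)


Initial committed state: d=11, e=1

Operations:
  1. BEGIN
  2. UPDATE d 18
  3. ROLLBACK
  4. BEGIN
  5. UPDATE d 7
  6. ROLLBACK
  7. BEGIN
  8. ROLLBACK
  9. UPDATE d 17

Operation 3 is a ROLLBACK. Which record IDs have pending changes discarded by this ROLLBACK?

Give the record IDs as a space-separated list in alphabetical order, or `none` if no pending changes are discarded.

Initial committed: {d=11, e=1}
Op 1: BEGIN: in_txn=True, pending={}
Op 2: UPDATE d=18 (pending; pending now {d=18})
Op 3: ROLLBACK: discarded pending ['d']; in_txn=False
Op 4: BEGIN: in_txn=True, pending={}
Op 5: UPDATE d=7 (pending; pending now {d=7})
Op 6: ROLLBACK: discarded pending ['d']; in_txn=False
Op 7: BEGIN: in_txn=True, pending={}
Op 8: ROLLBACK: discarded pending []; in_txn=False
Op 9: UPDATE d=17 (auto-commit; committed d=17)
ROLLBACK at op 3 discards: ['d']

Answer: d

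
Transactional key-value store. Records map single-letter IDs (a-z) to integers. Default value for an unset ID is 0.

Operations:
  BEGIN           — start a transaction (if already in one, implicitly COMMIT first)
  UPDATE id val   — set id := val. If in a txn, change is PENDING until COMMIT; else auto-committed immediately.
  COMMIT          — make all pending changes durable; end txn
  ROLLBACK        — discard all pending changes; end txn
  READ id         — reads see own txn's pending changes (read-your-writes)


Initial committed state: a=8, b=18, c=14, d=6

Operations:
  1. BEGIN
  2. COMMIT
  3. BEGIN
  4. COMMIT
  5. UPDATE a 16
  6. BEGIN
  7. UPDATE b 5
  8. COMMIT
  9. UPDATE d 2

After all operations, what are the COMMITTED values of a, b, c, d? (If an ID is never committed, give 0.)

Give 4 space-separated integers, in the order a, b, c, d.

Answer: 16 5 14 2

Derivation:
Initial committed: {a=8, b=18, c=14, d=6}
Op 1: BEGIN: in_txn=True, pending={}
Op 2: COMMIT: merged [] into committed; committed now {a=8, b=18, c=14, d=6}
Op 3: BEGIN: in_txn=True, pending={}
Op 4: COMMIT: merged [] into committed; committed now {a=8, b=18, c=14, d=6}
Op 5: UPDATE a=16 (auto-commit; committed a=16)
Op 6: BEGIN: in_txn=True, pending={}
Op 7: UPDATE b=5 (pending; pending now {b=5})
Op 8: COMMIT: merged ['b'] into committed; committed now {a=16, b=5, c=14, d=6}
Op 9: UPDATE d=2 (auto-commit; committed d=2)
Final committed: {a=16, b=5, c=14, d=2}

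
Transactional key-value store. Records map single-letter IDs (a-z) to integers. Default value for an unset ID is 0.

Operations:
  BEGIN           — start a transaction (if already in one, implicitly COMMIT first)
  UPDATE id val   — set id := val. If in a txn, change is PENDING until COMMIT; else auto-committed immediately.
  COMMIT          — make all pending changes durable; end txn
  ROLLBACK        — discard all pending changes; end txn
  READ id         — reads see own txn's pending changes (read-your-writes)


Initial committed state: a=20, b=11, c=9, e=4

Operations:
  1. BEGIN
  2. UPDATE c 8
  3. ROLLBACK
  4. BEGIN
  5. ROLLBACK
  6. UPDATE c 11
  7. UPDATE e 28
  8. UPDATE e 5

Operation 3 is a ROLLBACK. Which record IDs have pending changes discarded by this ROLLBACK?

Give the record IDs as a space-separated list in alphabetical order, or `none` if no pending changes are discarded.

Initial committed: {a=20, b=11, c=9, e=4}
Op 1: BEGIN: in_txn=True, pending={}
Op 2: UPDATE c=8 (pending; pending now {c=8})
Op 3: ROLLBACK: discarded pending ['c']; in_txn=False
Op 4: BEGIN: in_txn=True, pending={}
Op 5: ROLLBACK: discarded pending []; in_txn=False
Op 6: UPDATE c=11 (auto-commit; committed c=11)
Op 7: UPDATE e=28 (auto-commit; committed e=28)
Op 8: UPDATE e=5 (auto-commit; committed e=5)
ROLLBACK at op 3 discards: ['c']

Answer: c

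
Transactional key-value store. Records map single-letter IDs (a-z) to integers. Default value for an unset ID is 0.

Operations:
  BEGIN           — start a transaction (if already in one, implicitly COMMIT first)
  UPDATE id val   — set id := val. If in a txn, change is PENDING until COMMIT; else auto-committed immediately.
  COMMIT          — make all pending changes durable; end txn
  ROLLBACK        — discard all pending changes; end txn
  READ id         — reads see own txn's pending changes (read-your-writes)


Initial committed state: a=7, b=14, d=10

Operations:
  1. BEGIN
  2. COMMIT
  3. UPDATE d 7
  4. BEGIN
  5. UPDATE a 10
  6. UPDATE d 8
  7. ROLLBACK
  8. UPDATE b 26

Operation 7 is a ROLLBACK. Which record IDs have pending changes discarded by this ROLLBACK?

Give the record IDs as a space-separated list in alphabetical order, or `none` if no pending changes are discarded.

Initial committed: {a=7, b=14, d=10}
Op 1: BEGIN: in_txn=True, pending={}
Op 2: COMMIT: merged [] into committed; committed now {a=7, b=14, d=10}
Op 3: UPDATE d=7 (auto-commit; committed d=7)
Op 4: BEGIN: in_txn=True, pending={}
Op 5: UPDATE a=10 (pending; pending now {a=10})
Op 6: UPDATE d=8 (pending; pending now {a=10, d=8})
Op 7: ROLLBACK: discarded pending ['a', 'd']; in_txn=False
Op 8: UPDATE b=26 (auto-commit; committed b=26)
ROLLBACK at op 7 discards: ['a', 'd']

Answer: a d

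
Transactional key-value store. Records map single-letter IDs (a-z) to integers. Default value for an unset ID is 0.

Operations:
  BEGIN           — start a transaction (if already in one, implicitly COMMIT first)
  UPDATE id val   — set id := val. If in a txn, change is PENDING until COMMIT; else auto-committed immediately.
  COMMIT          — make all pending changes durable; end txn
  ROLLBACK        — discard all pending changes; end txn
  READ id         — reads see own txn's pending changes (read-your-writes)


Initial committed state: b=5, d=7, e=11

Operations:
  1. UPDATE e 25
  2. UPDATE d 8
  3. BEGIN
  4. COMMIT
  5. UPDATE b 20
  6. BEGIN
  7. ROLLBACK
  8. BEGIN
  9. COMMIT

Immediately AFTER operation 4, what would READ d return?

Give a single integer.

Answer: 8

Derivation:
Initial committed: {b=5, d=7, e=11}
Op 1: UPDATE e=25 (auto-commit; committed e=25)
Op 2: UPDATE d=8 (auto-commit; committed d=8)
Op 3: BEGIN: in_txn=True, pending={}
Op 4: COMMIT: merged [] into committed; committed now {b=5, d=8, e=25}
After op 4: visible(d) = 8 (pending={}, committed={b=5, d=8, e=25})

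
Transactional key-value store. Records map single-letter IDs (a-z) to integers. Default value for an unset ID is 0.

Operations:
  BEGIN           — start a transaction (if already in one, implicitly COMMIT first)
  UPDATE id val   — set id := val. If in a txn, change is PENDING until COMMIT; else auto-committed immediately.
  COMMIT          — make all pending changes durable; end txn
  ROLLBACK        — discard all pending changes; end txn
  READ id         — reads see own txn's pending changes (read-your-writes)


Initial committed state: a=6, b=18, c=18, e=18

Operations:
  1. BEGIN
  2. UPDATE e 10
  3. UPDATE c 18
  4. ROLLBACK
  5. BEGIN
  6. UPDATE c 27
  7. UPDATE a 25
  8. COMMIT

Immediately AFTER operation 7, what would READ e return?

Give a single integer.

Initial committed: {a=6, b=18, c=18, e=18}
Op 1: BEGIN: in_txn=True, pending={}
Op 2: UPDATE e=10 (pending; pending now {e=10})
Op 3: UPDATE c=18 (pending; pending now {c=18, e=10})
Op 4: ROLLBACK: discarded pending ['c', 'e']; in_txn=False
Op 5: BEGIN: in_txn=True, pending={}
Op 6: UPDATE c=27 (pending; pending now {c=27})
Op 7: UPDATE a=25 (pending; pending now {a=25, c=27})
After op 7: visible(e) = 18 (pending={a=25, c=27}, committed={a=6, b=18, c=18, e=18})

Answer: 18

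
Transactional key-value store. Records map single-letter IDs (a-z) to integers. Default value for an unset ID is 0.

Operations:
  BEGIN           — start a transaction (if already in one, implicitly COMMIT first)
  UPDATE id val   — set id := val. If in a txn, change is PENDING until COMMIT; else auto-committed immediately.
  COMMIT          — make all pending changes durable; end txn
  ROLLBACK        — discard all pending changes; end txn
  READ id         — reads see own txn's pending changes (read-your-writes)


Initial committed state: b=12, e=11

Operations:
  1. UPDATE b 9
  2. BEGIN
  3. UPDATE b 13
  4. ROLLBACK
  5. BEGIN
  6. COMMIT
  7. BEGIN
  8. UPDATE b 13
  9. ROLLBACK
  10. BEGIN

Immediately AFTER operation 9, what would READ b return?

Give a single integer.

Answer: 9

Derivation:
Initial committed: {b=12, e=11}
Op 1: UPDATE b=9 (auto-commit; committed b=9)
Op 2: BEGIN: in_txn=True, pending={}
Op 3: UPDATE b=13 (pending; pending now {b=13})
Op 4: ROLLBACK: discarded pending ['b']; in_txn=False
Op 5: BEGIN: in_txn=True, pending={}
Op 6: COMMIT: merged [] into committed; committed now {b=9, e=11}
Op 7: BEGIN: in_txn=True, pending={}
Op 8: UPDATE b=13 (pending; pending now {b=13})
Op 9: ROLLBACK: discarded pending ['b']; in_txn=False
After op 9: visible(b) = 9 (pending={}, committed={b=9, e=11})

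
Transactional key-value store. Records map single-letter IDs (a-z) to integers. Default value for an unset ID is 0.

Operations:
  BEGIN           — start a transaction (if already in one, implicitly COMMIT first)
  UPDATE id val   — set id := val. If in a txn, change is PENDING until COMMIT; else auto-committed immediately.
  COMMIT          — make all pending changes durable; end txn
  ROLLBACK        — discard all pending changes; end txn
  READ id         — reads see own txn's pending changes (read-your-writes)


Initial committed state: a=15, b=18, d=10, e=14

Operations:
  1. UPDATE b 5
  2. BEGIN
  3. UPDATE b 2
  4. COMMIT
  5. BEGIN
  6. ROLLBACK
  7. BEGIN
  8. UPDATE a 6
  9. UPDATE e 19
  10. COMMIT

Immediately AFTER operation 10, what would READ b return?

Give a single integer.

Initial committed: {a=15, b=18, d=10, e=14}
Op 1: UPDATE b=5 (auto-commit; committed b=5)
Op 2: BEGIN: in_txn=True, pending={}
Op 3: UPDATE b=2 (pending; pending now {b=2})
Op 4: COMMIT: merged ['b'] into committed; committed now {a=15, b=2, d=10, e=14}
Op 5: BEGIN: in_txn=True, pending={}
Op 6: ROLLBACK: discarded pending []; in_txn=False
Op 7: BEGIN: in_txn=True, pending={}
Op 8: UPDATE a=6 (pending; pending now {a=6})
Op 9: UPDATE e=19 (pending; pending now {a=6, e=19})
Op 10: COMMIT: merged ['a', 'e'] into committed; committed now {a=6, b=2, d=10, e=19}
After op 10: visible(b) = 2 (pending={}, committed={a=6, b=2, d=10, e=19})

Answer: 2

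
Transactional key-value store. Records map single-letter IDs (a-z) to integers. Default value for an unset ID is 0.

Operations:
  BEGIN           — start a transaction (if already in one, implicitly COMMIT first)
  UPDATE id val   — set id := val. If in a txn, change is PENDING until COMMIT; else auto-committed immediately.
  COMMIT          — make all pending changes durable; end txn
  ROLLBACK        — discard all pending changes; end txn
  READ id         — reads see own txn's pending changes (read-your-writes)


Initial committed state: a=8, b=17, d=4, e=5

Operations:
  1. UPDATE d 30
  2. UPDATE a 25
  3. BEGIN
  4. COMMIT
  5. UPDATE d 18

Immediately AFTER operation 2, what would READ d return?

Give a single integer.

Initial committed: {a=8, b=17, d=4, e=5}
Op 1: UPDATE d=30 (auto-commit; committed d=30)
Op 2: UPDATE a=25 (auto-commit; committed a=25)
After op 2: visible(d) = 30 (pending={}, committed={a=25, b=17, d=30, e=5})

Answer: 30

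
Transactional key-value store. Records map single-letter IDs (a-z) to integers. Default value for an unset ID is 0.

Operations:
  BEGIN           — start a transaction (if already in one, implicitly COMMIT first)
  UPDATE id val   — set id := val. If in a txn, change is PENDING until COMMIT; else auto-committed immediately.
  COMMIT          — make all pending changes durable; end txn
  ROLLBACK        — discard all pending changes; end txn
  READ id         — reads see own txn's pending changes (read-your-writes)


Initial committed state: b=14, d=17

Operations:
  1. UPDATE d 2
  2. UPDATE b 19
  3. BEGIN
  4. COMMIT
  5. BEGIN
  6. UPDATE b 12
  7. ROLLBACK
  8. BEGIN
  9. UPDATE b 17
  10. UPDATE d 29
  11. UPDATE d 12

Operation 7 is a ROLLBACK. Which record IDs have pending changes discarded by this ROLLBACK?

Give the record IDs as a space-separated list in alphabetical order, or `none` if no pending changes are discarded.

Initial committed: {b=14, d=17}
Op 1: UPDATE d=2 (auto-commit; committed d=2)
Op 2: UPDATE b=19 (auto-commit; committed b=19)
Op 3: BEGIN: in_txn=True, pending={}
Op 4: COMMIT: merged [] into committed; committed now {b=19, d=2}
Op 5: BEGIN: in_txn=True, pending={}
Op 6: UPDATE b=12 (pending; pending now {b=12})
Op 7: ROLLBACK: discarded pending ['b']; in_txn=False
Op 8: BEGIN: in_txn=True, pending={}
Op 9: UPDATE b=17 (pending; pending now {b=17})
Op 10: UPDATE d=29 (pending; pending now {b=17, d=29})
Op 11: UPDATE d=12 (pending; pending now {b=17, d=12})
ROLLBACK at op 7 discards: ['b']

Answer: b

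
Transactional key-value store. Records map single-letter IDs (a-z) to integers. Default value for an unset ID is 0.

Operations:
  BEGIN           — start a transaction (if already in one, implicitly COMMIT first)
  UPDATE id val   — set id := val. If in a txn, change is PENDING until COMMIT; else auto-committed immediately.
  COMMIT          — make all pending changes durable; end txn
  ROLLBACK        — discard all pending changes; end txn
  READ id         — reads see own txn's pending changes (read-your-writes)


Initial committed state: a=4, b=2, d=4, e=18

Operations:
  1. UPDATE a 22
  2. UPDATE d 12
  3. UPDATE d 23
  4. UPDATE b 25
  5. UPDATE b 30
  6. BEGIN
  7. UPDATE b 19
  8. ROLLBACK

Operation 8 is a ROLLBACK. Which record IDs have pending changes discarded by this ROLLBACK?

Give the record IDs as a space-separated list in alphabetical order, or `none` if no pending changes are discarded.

Answer: b

Derivation:
Initial committed: {a=4, b=2, d=4, e=18}
Op 1: UPDATE a=22 (auto-commit; committed a=22)
Op 2: UPDATE d=12 (auto-commit; committed d=12)
Op 3: UPDATE d=23 (auto-commit; committed d=23)
Op 4: UPDATE b=25 (auto-commit; committed b=25)
Op 5: UPDATE b=30 (auto-commit; committed b=30)
Op 6: BEGIN: in_txn=True, pending={}
Op 7: UPDATE b=19 (pending; pending now {b=19})
Op 8: ROLLBACK: discarded pending ['b']; in_txn=False
ROLLBACK at op 8 discards: ['b']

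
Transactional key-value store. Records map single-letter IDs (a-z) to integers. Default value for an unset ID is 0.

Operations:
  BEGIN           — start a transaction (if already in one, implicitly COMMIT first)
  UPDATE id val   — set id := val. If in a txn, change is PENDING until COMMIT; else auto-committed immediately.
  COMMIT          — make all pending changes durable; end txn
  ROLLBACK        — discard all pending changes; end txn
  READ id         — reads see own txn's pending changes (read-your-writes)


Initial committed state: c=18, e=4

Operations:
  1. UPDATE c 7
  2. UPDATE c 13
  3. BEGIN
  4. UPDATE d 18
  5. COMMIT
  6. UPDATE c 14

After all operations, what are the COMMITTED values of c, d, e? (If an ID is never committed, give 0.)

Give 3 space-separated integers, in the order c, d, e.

Answer: 14 18 4

Derivation:
Initial committed: {c=18, e=4}
Op 1: UPDATE c=7 (auto-commit; committed c=7)
Op 2: UPDATE c=13 (auto-commit; committed c=13)
Op 3: BEGIN: in_txn=True, pending={}
Op 4: UPDATE d=18 (pending; pending now {d=18})
Op 5: COMMIT: merged ['d'] into committed; committed now {c=13, d=18, e=4}
Op 6: UPDATE c=14 (auto-commit; committed c=14)
Final committed: {c=14, d=18, e=4}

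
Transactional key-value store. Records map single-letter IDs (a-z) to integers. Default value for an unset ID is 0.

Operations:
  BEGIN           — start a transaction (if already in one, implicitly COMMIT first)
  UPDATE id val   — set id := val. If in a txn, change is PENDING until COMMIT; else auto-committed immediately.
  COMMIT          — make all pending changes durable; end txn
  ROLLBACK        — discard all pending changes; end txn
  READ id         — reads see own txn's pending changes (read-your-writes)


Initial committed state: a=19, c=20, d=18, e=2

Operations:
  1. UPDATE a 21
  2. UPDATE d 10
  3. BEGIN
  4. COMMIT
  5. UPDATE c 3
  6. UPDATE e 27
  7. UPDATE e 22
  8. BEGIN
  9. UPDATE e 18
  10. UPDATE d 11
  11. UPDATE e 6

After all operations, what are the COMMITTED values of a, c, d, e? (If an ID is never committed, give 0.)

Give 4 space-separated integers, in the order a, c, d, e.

Answer: 21 3 10 22

Derivation:
Initial committed: {a=19, c=20, d=18, e=2}
Op 1: UPDATE a=21 (auto-commit; committed a=21)
Op 2: UPDATE d=10 (auto-commit; committed d=10)
Op 3: BEGIN: in_txn=True, pending={}
Op 4: COMMIT: merged [] into committed; committed now {a=21, c=20, d=10, e=2}
Op 5: UPDATE c=3 (auto-commit; committed c=3)
Op 6: UPDATE e=27 (auto-commit; committed e=27)
Op 7: UPDATE e=22 (auto-commit; committed e=22)
Op 8: BEGIN: in_txn=True, pending={}
Op 9: UPDATE e=18 (pending; pending now {e=18})
Op 10: UPDATE d=11 (pending; pending now {d=11, e=18})
Op 11: UPDATE e=6 (pending; pending now {d=11, e=6})
Final committed: {a=21, c=3, d=10, e=22}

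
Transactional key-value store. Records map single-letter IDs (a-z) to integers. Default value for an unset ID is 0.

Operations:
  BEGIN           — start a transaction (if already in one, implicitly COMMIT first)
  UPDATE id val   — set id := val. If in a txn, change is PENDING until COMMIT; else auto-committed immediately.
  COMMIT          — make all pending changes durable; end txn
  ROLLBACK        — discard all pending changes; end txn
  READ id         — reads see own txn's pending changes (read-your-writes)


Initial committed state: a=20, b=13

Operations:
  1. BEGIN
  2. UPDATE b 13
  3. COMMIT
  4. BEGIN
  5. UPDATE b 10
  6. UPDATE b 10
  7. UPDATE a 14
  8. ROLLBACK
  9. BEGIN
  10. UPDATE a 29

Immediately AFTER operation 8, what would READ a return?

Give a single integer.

Answer: 20

Derivation:
Initial committed: {a=20, b=13}
Op 1: BEGIN: in_txn=True, pending={}
Op 2: UPDATE b=13 (pending; pending now {b=13})
Op 3: COMMIT: merged ['b'] into committed; committed now {a=20, b=13}
Op 4: BEGIN: in_txn=True, pending={}
Op 5: UPDATE b=10 (pending; pending now {b=10})
Op 6: UPDATE b=10 (pending; pending now {b=10})
Op 7: UPDATE a=14 (pending; pending now {a=14, b=10})
Op 8: ROLLBACK: discarded pending ['a', 'b']; in_txn=False
After op 8: visible(a) = 20 (pending={}, committed={a=20, b=13})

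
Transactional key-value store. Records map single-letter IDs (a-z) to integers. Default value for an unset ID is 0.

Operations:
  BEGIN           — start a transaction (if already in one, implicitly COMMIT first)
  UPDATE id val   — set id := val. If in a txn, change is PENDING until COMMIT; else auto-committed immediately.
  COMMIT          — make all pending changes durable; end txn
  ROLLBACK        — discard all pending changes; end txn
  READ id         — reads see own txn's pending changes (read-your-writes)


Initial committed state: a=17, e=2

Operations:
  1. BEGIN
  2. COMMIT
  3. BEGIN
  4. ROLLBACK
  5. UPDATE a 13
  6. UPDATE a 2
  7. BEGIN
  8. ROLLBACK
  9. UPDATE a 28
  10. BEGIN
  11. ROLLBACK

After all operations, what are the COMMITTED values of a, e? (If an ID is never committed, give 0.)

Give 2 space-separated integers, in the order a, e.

Initial committed: {a=17, e=2}
Op 1: BEGIN: in_txn=True, pending={}
Op 2: COMMIT: merged [] into committed; committed now {a=17, e=2}
Op 3: BEGIN: in_txn=True, pending={}
Op 4: ROLLBACK: discarded pending []; in_txn=False
Op 5: UPDATE a=13 (auto-commit; committed a=13)
Op 6: UPDATE a=2 (auto-commit; committed a=2)
Op 7: BEGIN: in_txn=True, pending={}
Op 8: ROLLBACK: discarded pending []; in_txn=False
Op 9: UPDATE a=28 (auto-commit; committed a=28)
Op 10: BEGIN: in_txn=True, pending={}
Op 11: ROLLBACK: discarded pending []; in_txn=False
Final committed: {a=28, e=2}

Answer: 28 2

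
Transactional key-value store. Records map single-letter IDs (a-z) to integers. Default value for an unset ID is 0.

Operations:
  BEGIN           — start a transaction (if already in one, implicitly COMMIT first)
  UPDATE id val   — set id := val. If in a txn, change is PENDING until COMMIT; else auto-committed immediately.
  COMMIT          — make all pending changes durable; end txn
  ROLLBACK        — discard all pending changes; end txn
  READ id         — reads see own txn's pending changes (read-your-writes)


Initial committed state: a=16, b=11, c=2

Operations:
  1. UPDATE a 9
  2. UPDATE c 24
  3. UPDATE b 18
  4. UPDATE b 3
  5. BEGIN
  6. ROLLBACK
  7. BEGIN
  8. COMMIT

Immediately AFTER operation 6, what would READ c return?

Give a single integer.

Answer: 24

Derivation:
Initial committed: {a=16, b=11, c=2}
Op 1: UPDATE a=9 (auto-commit; committed a=9)
Op 2: UPDATE c=24 (auto-commit; committed c=24)
Op 3: UPDATE b=18 (auto-commit; committed b=18)
Op 4: UPDATE b=3 (auto-commit; committed b=3)
Op 5: BEGIN: in_txn=True, pending={}
Op 6: ROLLBACK: discarded pending []; in_txn=False
After op 6: visible(c) = 24 (pending={}, committed={a=9, b=3, c=24})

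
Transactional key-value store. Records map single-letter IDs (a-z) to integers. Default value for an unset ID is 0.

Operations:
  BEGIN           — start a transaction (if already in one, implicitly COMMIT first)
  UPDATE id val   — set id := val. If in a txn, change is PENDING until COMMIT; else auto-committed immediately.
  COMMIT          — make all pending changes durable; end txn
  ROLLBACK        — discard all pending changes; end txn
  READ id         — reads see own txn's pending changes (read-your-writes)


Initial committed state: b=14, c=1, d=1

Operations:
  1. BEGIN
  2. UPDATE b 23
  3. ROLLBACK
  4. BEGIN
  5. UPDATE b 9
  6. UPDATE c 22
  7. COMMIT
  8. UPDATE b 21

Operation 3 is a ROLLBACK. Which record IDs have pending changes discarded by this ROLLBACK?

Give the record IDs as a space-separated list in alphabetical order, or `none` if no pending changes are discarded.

Initial committed: {b=14, c=1, d=1}
Op 1: BEGIN: in_txn=True, pending={}
Op 2: UPDATE b=23 (pending; pending now {b=23})
Op 3: ROLLBACK: discarded pending ['b']; in_txn=False
Op 4: BEGIN: in_txn=True, pending={}
Op 5: UPDATE b=9 (pending; pending now {b=9})
Op 6: UPDATE c=22 (pending; pending now {b=9, c=22})
Op 7: COMMIT: merged ['b', 'c'] into committed; committed now {b=9, c=22, d=1}
Op 8: UPDATE b=21 (auto-commit; committed b=21)
ROLLBACK at op 3 discards: ['b']

Answer: b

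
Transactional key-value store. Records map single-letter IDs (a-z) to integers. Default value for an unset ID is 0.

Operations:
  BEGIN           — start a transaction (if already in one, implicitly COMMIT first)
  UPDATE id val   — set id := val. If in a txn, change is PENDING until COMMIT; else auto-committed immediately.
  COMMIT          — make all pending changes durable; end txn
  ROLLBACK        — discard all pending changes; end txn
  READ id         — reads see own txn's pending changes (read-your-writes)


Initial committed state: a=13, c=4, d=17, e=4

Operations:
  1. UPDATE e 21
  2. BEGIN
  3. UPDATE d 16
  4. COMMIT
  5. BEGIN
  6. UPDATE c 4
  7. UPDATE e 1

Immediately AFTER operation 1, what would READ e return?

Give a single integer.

Answer: 21

Derivation:
Initial committed: {a=13, c=4, d=17, e=4}
Op 1: UPDATE e=21 (auto-commit; committed e=21)
After op 1: visible(e) = 21 (pending={}, committed={a=13, c=4, d=17, e=21})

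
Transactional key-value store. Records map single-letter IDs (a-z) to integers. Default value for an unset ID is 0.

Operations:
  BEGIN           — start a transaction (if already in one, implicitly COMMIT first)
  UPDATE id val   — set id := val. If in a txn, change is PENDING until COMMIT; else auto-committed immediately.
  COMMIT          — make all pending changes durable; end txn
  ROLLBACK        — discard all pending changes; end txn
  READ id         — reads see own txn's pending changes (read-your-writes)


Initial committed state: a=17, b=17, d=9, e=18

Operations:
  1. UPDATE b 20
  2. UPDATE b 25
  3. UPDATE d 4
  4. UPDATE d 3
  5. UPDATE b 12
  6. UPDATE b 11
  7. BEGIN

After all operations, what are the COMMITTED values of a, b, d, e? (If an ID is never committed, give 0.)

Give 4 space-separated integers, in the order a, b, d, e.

Answer: 17 11 3 18

Derivation:
Initial committed: {a=17, b=17, d=9, e=18}
Op 1: UPDATE b=20 (auto-commit; committed b=20)
Op 2: UPDATE b=25 (auto-commit; committed b=25)
Op 3: UPDATE d=4 (auto-commit; committed d=4)
Op 4: UPDATE d=3 (auto-commit; committed d=3)
Op 5: UPDATE b=12 (auto-commit; committed b=12)
Op 6: UPDATE b=11 (auto-commit; committed b=11)
Op 7: BEGIN: in_txn=True, pending={}
Final committed: {a=17, b=11, d=3, e=18}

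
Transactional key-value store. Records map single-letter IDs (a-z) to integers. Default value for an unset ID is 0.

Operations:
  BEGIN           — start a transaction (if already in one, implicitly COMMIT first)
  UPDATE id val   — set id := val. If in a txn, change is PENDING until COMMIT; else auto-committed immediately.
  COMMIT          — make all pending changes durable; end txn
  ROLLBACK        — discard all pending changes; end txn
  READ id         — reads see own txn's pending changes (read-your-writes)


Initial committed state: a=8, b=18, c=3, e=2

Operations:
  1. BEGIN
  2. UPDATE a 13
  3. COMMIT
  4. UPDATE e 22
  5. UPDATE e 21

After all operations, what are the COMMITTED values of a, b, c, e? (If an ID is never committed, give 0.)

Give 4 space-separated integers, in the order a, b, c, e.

Initial committed: {a=8, b=18, c=3, e=2}
Op 1: BEGIN: in_txn=True, pending={}
Op 2: UPDATE a=13 (pending; pending now {a=13})
Op 3: COMMIT: merged ['a'] into committed; committed now {a=13, b=18, c=3, e=2}
Op 4: UPDATE e=22 (auto-commit; committed e=22)
Op 5: UPDATE e=21 (auto-commit; committed e=21)
Final committed: {a=13, b=18, c=3, e=21}

Answer: 13 18 3 21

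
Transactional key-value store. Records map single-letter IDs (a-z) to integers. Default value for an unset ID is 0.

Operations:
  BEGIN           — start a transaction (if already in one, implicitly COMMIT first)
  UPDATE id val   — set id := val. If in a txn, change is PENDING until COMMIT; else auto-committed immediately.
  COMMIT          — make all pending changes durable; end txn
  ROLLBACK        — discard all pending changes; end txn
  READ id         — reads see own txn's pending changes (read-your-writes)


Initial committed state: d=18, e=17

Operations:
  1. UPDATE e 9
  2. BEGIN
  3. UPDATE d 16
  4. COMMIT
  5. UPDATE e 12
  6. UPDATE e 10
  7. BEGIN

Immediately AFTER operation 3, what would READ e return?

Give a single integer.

Answer: 9

Derivation:
Initial committed: {d=18, e=17}
Op 1: UPDATE e=9 (auto-commit; committed e=9)
Op 2: BEGIN: in_txn=True, pending={}
Op 3: UPDATE d=16 (pending; pending now {d=16})
After op 3: visible(e) = 9 (pending={d=16}, committed={d=18, e=9})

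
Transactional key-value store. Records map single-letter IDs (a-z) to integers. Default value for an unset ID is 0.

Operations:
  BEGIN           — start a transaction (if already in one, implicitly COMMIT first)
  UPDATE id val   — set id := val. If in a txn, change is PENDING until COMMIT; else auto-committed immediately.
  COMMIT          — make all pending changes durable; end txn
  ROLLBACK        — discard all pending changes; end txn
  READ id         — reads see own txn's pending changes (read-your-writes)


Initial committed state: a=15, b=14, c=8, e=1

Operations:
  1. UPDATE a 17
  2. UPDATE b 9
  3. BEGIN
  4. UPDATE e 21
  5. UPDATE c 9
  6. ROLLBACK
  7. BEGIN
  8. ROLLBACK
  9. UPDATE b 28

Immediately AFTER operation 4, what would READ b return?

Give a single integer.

Answer: 9

Derivation:
Initial committed: {a=15, b=14, c=8, e=1}
Op 1: UPDATE a=17 (auto-commit; committed a=17)
Op 2: UPDATE b=9 (auto-commit; committed b=9)
Op 3: BEGIN: in_txn=True, pending={}
Op 4: UPDATE e=21 (pending; pending now {e=21})
After op 4: visible(b) = 9 (pending={e=21}, committed={a=17, b=9, c=8, e=1})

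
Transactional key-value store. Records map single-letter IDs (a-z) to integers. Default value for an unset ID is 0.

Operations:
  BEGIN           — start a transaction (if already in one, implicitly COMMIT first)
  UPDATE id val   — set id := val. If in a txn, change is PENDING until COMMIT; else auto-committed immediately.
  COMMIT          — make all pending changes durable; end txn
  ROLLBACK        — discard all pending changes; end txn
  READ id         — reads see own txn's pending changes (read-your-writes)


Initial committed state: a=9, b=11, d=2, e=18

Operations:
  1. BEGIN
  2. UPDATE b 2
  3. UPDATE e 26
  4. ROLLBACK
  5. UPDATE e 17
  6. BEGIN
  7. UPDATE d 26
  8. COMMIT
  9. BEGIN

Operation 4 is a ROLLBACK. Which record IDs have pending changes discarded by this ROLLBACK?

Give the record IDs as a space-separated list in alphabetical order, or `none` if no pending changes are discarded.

Answer: b e

Derivation:
Initial committed: {a=9, b=11, d=2, e=18}
Op 1: BEGIN: in_txn=True, pending={}
Op 2: UPDATE b=2 (pending; pending now {b=2})
Op 3: UPDATE e=26 (pending; pending now {b=2, e=26})
Op 4: ROLLBACK: discarded pending ['b', 'e']; in_txn=False
Op 5: UPDATE e=17 (auto-commit; committed e=17)
Op 6: BEGIN: in_txn=True, pending={}
Op 7: UPDATE d=26 (pending; pending now {d=26})
Op 8: COMMIT: merged ['d'] into committed; committed now {a=9, b=11, d=26, e=17}
Op 9: BEGIN: in_txn=True, pending={}
ROLLBACK at op 4 discards: ['b', 'e']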